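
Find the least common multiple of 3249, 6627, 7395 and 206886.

3249 = 3² · 19²; 6627 = 3 · 47²; 7395 = 3 · 5 · 17 · 29; 206886 = 2 · 3 · 29² · 41
lcm takes max exponent of each prime: 2 · 3² · 5 · 17 · 19² · 29² · 41 · 47² = 42070163622570

42070163622570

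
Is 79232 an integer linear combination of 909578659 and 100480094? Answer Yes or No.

No

gcd(909578659, 100480094): 909578659 = 9·100480094 + 5257813; 100480094 = 19·5257813 + 581647; 5257813 = 9·581647 + 22990; 581647 = 25·22990 + 6897; 22990 = 3·6897 + 2299; 6897 = 3·2299 + 0 → 2299
2299 does not divide 79232, so a solution does not exist.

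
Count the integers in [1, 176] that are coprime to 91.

Prime factors of 91: 7, 13. Count integers ≤ 176 divisible by none of them.
By inclusion–exclusion: 176 − ⌊176/7⌋ − ⌊176/13⌋ + ⌊176/91⌋ = 139.

139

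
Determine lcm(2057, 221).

gcd first: 2057 = 9·221 + 68; 221 = 3·68 + 17; 68 = 4·17 + 0 → gcd = 17
lcm = 2057·221/gcd = 454597/17 = 26741

26741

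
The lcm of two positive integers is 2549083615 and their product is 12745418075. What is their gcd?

5

From gcd × lcm = pq: gcd = 12745418075 / 2549083615 = 5.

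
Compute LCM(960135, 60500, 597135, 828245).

43244576413500

lcm(960135, 60500) = 960135·60500/gcd = 58088167500/605 = 96013500
lcm(96013500, 597135) = 96013500·597135/gcd = 57333021322500/1815 = 31588441500
lcm(31588441500, 828245) = 31588441500·828245/gcd = 26162968730167500/605 = 43244576413500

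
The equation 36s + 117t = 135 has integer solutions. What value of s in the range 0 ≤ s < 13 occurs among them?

Reduce mod 117: 36s ≡ 135 (mod 117). With g = gcd(36, 117) = 9 dividing 135, divide through: 4s ≡ 15 (mod 13).
Since gcd(4, 13) = 1, s ≡ 15·(4)⁻¹ ≡ 7 (mod 13). Smallest non-negative: 7.

7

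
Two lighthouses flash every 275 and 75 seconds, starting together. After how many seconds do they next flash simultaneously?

gcd first: 275 = 3·75 + 50; 75 = 1·50 + 25; 50 = 2·25 + 0 → gcd = 25
lcm = 275·75/gcd = 20625/25 = 825

825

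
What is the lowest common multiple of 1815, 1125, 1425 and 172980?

9942025500

1815 = 3 · 5 · 11²; 1125 = 3² · 5³; 1425 = 3 · 5² · 19; 172980 = 2² · 3² · 5 · 31²
lcm takes max exponent of each prime: 2² · 3² · 5³ · 11² · 19 · 31² = 9942025500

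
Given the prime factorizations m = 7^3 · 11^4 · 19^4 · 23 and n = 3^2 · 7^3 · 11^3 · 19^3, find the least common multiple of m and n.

135472021060761

max exponent per prime: 3^2 · 7^3 · 11^4 · 19^4 · 23 = 135472021060761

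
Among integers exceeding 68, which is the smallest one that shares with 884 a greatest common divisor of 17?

884 = 17·52. Any t with gcd(t, 884) = 17 is a multiple of 17, say 17s, with s coprime to 52.
Need s > 68/17, so s ≥ 5. First s ≥ 5 with gcd(s, 52) = 1 is s = 5. Thus t = 17·5 = 85.

85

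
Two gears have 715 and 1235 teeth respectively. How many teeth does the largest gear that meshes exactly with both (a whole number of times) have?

65

715 = 5 · 11 · 13
1235 = 5 · 13 · 19
Common: 5 · 13 = 65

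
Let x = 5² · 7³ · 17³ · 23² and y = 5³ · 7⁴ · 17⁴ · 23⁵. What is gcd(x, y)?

min exponent per shared prime: 5² · 7³ · 17³ · 23² = 22286227775

22286227775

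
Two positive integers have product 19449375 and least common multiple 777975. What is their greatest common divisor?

25

gcd·lcm = product, so gcd = 19449375/777975 = 25.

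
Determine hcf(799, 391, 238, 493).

799 = 17 · 47; 391 = 17 · 23; 238 = 2 · 7 · 17; 493 = 17 · 29
gcd takes min exponent of each prime: 17 = 17

17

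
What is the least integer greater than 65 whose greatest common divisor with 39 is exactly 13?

91

39 = 13·3. Any m with gcd(m, 39) = 13 is a multiple of 13, say 13s, with s coprime to 3.
Need s > 65/13, so s ≥ 6. First s ≥ 6 with gcd(s, 3) = 1 is s = 7. Thus m = 13·7 = 91.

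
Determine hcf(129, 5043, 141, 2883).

3

gcd(129, 5043): 5043 = 39·129 + 12; 129 = 10·12 + 9; 12 = 1·9 + 3; 9 = 3·3 + 0 → 3
gcd(3, 141): 141 = 47·3 + 0 → 3
gcd(3, 2883): 2883 = 961·3 + 0 → 3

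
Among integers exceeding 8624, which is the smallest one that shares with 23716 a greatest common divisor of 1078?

Multiples of 1078 above 8624: 1078·9, 1078·10, … . Need the cofactor coprime to 23716/1078 = 22.
Checking s = 9, 10, … the first with gcd(s, 22) = 1 is s = 9, giving 9702.

9702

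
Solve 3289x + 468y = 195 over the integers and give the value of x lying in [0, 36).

Reduce mod 468: 3289x ≡ 195 (mod 468). With g = gcd(3289, 468) = 13 dividing 195, divide through: 253x ≡ 15 (mod 36).
Since gcd(253, 36) = 1, x ≡ 15·(253)⁻¹ ≡ 15 (mod 36). Smallest non-negative: 15.

15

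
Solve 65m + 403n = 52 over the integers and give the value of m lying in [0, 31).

7

Euclid: 403 = 6·65 + 13; 65 = 5·13 + 0 → gcd = 13; 52 = 13·4.
Back-substitution yields 65·(-6) + 403·(1) = 13, so one solution is m = -6·4 = -24, n = 1·4 = 4.
Solutions in m differ by 403/13 = 31; the one in [0, 31) is -24 mod 31 = 7.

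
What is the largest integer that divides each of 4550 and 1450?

Euclid: 4550 = 3·1450 + 200; 1450 = 7·200 + 50; 200 = 4·50 + 0. Last nonzero remainder: 50.

50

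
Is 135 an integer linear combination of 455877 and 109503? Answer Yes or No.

gcd(455877, 109503): 455877 = 4·109503 + 17865; 109503 = 6·17865 + 2313; 17865 = 7·2313 + 1674; 2313 = 1·1674 + 639; 1674 = 2·639 + 396; 639 = 1·396 + 243; 396 = 1·243 + 153; 243 = 1·153 + 90; 153 = 1·90 + 63; 90 = 1·63 + 27; 63 = 2·27 + 9; 27 = 3·9 + 0 → 9
9 divides 135, so a solution exists.

Yes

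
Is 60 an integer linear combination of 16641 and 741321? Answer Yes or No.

By Bézout, 16641x − 741321y = 60 has integer solutions iff gcd(16641, 741321) | 60.
Euclid: 741321 = 44·16641 + 9117; 16641 = 1·9117 + 7524; 9117 = 1·7524 + 1593; 7524 = 4·1593 + 1152; 1593 = 1·1152 + 441; 1152 = 2·441 + 270; 441 = 1·270 + 171; 270 = 1·171 + 99; 171 = 1·99 + 72; 99 = 1·72 + 27; 72 = 2·27 + 18; 27 = 1·18 + 9; 18 = 2·9 + 0. gcd = 9; 60 mod 9 = 6. No.

No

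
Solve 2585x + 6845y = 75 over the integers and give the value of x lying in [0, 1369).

429

Reduce mod 6845: 2585x ≡ 75 (mod 6845). With g = gcd(2585, 6845) = 5 dividing 75, divide through: 517x ≡ 15 (mod 1369).
Since gcd(517, 1369) = 1, x ≡ 15·(517)⁻¹ ≡ 429 (mod 1369). Smallest non-negative: 429.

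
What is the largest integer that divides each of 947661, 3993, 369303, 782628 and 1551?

947661 = 3 · 11 · 13 · 47²; 3993 = 3 · 11³; 369303 = 3 · 11 · 19² · 31; 782628 = 2² · 3 · 7² · 11³; 1551 = 3 · 11 · 47
gcd takes min exponent of each prime: 3 · 11 = 33

33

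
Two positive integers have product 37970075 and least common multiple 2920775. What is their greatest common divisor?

From gcd × lcm = mn: gcd = 37970075 / 2920775 = 13.

13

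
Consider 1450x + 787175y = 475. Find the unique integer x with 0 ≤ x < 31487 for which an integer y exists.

gcd(1450, 787175) = 25 (Euclid: 787175 = 542·1450 + 1275; 1450 = 1·1275 + 175; 1275 = 7·175 + 50; 175 = 3·50 + 25; 50 = 2·25 + 0), and 25 | 475.
Extended Euclid: 1450·(13572) + 787175·(-25) = 25. Scale by 19: x₀ = 257868.
General solution x = x₀ + 31487t; reducing mod 31487 gives x = 5972 (and y = -11).

5972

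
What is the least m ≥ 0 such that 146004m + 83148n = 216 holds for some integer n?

3024

gcd(146004, 83148) = 12 (Euclid: 146004 = 1·83148 + 62856; 83148 = 1·62856 + 20292; 62856 = 3·20292 + 1980; 20292 = 10·1980 + 492; 1980 = 4·492 + 12; 492 = 41·12 + 0), and 12 | 216.
Extended Euclid: 146004·(168) + 83148·(-295) = 12. Scale by 18: m₀ = 3024.
General solution m = m₀ + 6929t; reducing mod 6929 gives m = 3024 (and n = -5310).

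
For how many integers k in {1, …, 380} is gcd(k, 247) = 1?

Prime factors of 247: 13, 19. Count integers ≤ 380 divisible by none of them.
By inclusion–exclusion: 380 − ⌊380/13⌋ − ⌊380/19⌋ + ⌊380/247⌋ = 332.

332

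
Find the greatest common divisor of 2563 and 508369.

2563 = 11 · 233
508369 = 23² · 31²
Common: 1 = 1

1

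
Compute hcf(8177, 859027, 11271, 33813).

gcd(8177, 859027): 859027 = 105·8177 + 442; 8177 = 18·442 + 221; 442 = 2·221 + 0 → 221
gcd(221, 11271): 11271 = 51·221 + 0 → 221
gcd(221, 33813): 33813 = 153·221 + 0 → 221

221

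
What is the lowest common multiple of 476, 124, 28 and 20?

lcm(476, 124) = 476·124/gcd = 59024/4 = 14756
lcm(14756, 28) = 14756·28/gcd = 413168/28 = 14756
lcm(14756, 20) = 14756·20/gcd = 295120/4 = 73780

73780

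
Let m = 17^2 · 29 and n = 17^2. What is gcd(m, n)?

min exponent per shared prime: 17^2 = 289

289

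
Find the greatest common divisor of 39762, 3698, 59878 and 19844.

2

39762 = 2 · 3² · 47²; 3698 = 2 · 43²; 59878 = 2 · 7² · 13 · 47; 19844 = 2² · 11² · 41
gcd takes min exponent of each prime: 2 = 2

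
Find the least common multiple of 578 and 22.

gcd first: 578 = 26·22 + 6; 22 = 3·6 + 4; 6 = 1·4 + 2; 4 = 2·2 + 0 → gcd = 2
lcm = 578·22/gcd = 12716/2 = 6358

6358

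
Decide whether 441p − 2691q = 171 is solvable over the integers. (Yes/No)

gcd(441, 2691): 2691 = 6·441 + 45; 441 = 9·45 + 36; 45 = 1·36 + 9; 36 = 4·9 + 0 → 9
9 divides 171, so a solution exists.

Yes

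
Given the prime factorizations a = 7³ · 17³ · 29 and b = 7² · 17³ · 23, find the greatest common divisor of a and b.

240737

min exponent per shared prime: 7² · 17³ = 240737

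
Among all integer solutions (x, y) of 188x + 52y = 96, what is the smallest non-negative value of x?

Reduce mod 52: 188x ≡ 96 (mod 52). With g = gcd(188, 52) = 4 dividing 96, divide through: 47x ≡ 24 (mod 13).
Since gcd(47, 13) = 1, x ≡ 24·(47)⁻¹ ≡ 3 (mod 13). Smallest non-negative: 3.

3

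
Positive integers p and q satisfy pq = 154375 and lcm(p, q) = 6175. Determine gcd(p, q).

25

From gcd × lcm = pq: gcd = 154375 / 6175 = 25.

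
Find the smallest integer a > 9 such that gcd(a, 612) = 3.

Multiples of 3 above 9: 3·4, 3·5, … . Need the cofactor coprime to 612/3 = 204.
Checking s = 4, 5, … the first with gcd(s, 204) = 1 is s = 5, giving 15.

15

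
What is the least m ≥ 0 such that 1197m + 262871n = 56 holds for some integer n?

20204

Euclid: 262871 = 219·1197 + 728; 1197 = 1·728 + 469; 728 = 1·469 + 259; 469 = 1·259 + 210; 259 = 1·210 + 49; 210 = 4·49 + 14; 49 = 3·14 + 7; 14 = 2·7 + 0 → gcd = 7; 56 = 7·8.
Back-substitution yields 1197·(-16251) + 262871·(74) = 7, so one solution is m = -16251·8 = -130008, n = 74·8 = 592.
Solutions in m differ by 262871/7 = 37553; the one in [0, 37553) is -130008 mod 37553 = 20204.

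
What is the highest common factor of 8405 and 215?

8405 = 5 · 41²
215 = 5 · 43
Common: 5 = 5

5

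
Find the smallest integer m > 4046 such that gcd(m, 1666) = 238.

1666 = 238·7. Any m with gcd(m, 1666) = 238 is a multiple of 238, say 238s, with s coprime to 7.
Need s > 4046/238, so s ≥ 18. First s ≥ 18 with gcd(s, 7) = 1 is s = 18. Thus m = 238·18 = 4284.

4284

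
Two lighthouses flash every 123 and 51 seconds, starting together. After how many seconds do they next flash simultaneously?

123 = 3 · 41; 51 = 3 · 17
max exponents: 3 · 17 · 41 = 2091

2091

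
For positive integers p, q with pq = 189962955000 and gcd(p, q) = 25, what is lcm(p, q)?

For any two positive integers, gcd × lcm equals their product. Hence lcm = 189962955000 / 25 = 7598518200.

7598518200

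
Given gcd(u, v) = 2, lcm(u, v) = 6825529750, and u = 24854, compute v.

549250

Using uv = gcd(u,v)·lcm(u,v) = 2·6825529750 = 13651059500, we get v = 13651059500/24854 = 549250.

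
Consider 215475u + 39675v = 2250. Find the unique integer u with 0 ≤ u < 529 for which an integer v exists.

376

gcd(215475, 39675) = 75 (Euclid: 215475 = 5·39675 + 17100; 39675 = 2·17100 + 5475; 17100 = 3·5475 + 675; 5475 = 8·675 + 75; 675 = 9·75 + 0), and 75 | 2250.
Extended Euclid: 215475·(-58) + 39675·(315) = 75. Scale by 30: u₀ = -1740.
General solution u = u₀ + 529t; reducing mod 529 gives u = 376 (and v = -2042).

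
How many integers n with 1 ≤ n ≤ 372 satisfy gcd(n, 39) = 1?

229

Prime factors of 39: 3, 13. Count integers ≤ 372 divisible by none of them.
By inclusion–exclusion: 372 − ⌊372/3⌋ − ⌊372/13⌋ + ⌊372/39⌋ = 229.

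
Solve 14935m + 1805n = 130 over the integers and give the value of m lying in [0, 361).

168

Reduce mod 1805: 14935m ≡ 130 (mod 1805). With g = gcd(14935, 1805) = 5 dividing 130, divide through: 2987m ≡ 26 (mod 361).
Since gcd(2987, 361) = 1, m ≡ 26·(2987)⁻¹ ≡ 168 (mod 361). Smallest non-negative: 168.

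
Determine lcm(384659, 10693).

14232383

384659 = 11³ · 17²; 10693 = 17² · 37
max exponents: 11³ · 17² · 37 = 14232383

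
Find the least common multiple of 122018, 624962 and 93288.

122018 = 2 · 13² · 19²; 624962 = 2 · 13² · 43²; 93288 = 2³ · 3 · 13² · 23
lcm takes max exponent of each prime: 2³ · 3 · 13² · 19² · 23 · 43² = 62268713832

62268713832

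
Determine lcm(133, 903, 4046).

lcm(133, 903) = 133·903/gcd = 120099/7 = 17157
lcm(17157, 4046) = 17157·4046/gcd = 69417222/7 = 9916746

9916746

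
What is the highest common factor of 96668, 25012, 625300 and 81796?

676

gcd(96668, 25012): 96668 = 3·25012 + 21632; 25012 = 1·21632 + 3380; 21632 = 6·3380 + 1352; 3380 = 2·1352 + 676; 1352 = 2·676 + 0 → 676
gcd(676, 625300): 625300 = 925·676 + 0 → 676
gcd(676, 81796): 81796 = 121·676 + 0 → 676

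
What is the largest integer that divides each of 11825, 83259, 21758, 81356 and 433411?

11

11825 = 5² · 11 · 43; 83259 = 3² · 11 · 29²; 21758 = 2 · 11 · 23 · 43; 81356 = 2² · 11 · 43²; 433411 = 11 · 31² · 41
gcd takes min exponent of each prime: 11 = 11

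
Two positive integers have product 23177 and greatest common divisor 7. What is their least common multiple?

3311

gcd·lcm = product, so lcm = 23177/7 = 3311.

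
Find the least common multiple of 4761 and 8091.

gcd first: 8091 = 1·4761 + 3330; 4761 = 1·3330 + 1431; 3330 = 2·1431 + 468; 1431 = 3·468 + 27; 468 = 17·27 + 9; 27 = 3·9 + 0 → gcd = 9
lcm = 4761·8091/gcd = 38521251/9 = 4280139

4280139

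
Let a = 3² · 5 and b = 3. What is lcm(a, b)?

45

max exponent per prime: 3² · 5 = 45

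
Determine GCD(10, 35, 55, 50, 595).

10 = 2 · 5; 35 = 5 · 7; 55 = 5 · 11; 50 = 2 · 5²; 595 = 5 · 7 · 17
gcd takes min exponent of each prime: 5 = 5

5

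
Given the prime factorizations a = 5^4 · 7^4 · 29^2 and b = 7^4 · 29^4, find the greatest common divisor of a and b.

min exponent per shared prime: 7^4 · 29^2 = 2019241

2019241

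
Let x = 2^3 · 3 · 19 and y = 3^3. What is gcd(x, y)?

3

min exponent per shared prime: 3 = 3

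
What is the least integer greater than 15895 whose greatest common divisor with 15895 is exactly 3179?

19074

15895 = 3179·5. Any m with gcd(m, 15895) = 3179 is a multiple of 3179, say 3179s, with s coprime to 5.
Need s > 15895/3179, so s ≥ 6. First s ≥ 6 with gcd(s, 5) = 1 is s = 6. Thus m = 3179·6 = 19074.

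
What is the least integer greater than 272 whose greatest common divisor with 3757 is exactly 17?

306

3757 = 17·221. Any m with gcd(m, 3757) = 17 is a multiple of 17, say 17s, with s coprime to 221.
Need s > 272/17, so s ≥ 17. First s ≥ 17 with gcd(s, 221) = 1 is s = 18. Thus m = 17·18 = 306.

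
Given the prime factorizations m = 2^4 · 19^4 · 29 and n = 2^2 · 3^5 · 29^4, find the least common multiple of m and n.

358370829277488

max exponent per prime: 2^4 · 3^5 · 19^4 · 29^4 = 358370829277488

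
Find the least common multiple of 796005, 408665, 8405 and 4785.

lcm(796005, 408665) = 796005·408665/gcd = 325299383325/5 = 65059876665
lcm(65059876665, 8405) = 65059876665·8405/gcd = 546828263369325/5 = 109365652673865
lcm(109365652673865, 4785) = 109365652673865·4785/gcd = 523314648044444025/15 = 34887643202962935

34887643202962935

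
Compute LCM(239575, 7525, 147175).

8663750725

239575 = 5² · 7 · 37²; 7525 = 5² · 7 · 43; 147175 = 5² · 7 · 29²
lcm takes max exponent of each prime: 5² · 7 · 29² · 37² · 43 = 8663750725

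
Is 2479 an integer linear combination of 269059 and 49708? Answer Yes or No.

gcd(269059, 49708): 269059 = 5·49708 + 20519; 49708 = 2·20519 + 8670; 20519 = 2·8670 + 3179; 8670 = 2·3179 + 2312; 3179 = 1·2312 + 867; 2312 = 2·867 + 578; 867 = 1·578 + 289; 578 = 2·289 + 0 → 289
289 does not divide 2479, so a solution does not exist.

No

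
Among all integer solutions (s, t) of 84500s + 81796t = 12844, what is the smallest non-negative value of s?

Reduce mod 81796: 84500s ≡ 12844 (mod 81796). With g = gcd(84500, 81796) = 676 dividing 12844, divide through: 125s ≡ 19 (mod 121).
Since gcd(125, 121) = 1, s ≡ 19·(125)⁻¹ ≡ 35 (mod 121). Smallest non-negative: 35.

35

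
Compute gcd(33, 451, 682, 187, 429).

gcd(33, 451): 451 = 13·33 + 22; 33 = 1·22 + 11; 22 = 2·11 + 0 → 11
gcd(11, 682): 682 = 62·11 + 0 → 11
gcd(11, 187): 187 = 17·11 + 0 → 11
gcd(11, 429): 429 = 39·11 + 0 → 11

11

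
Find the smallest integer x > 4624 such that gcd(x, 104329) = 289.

Multiples of 289 above 4624: 289·17, 289·18, … . Need the cofactor coprime to 104329/289 = 361.
Checking s = 17, 18, … the first with gcd(s, 361) = 1 is s = 17, giving 4913.

4913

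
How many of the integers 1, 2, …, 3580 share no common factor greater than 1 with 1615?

2554

1615 = 5·17·19. Inclusion–exclusion on these primes:
3580 − ⌊3580/5⌋ − ⌊3580/17⌋ − ⌊3580/19⌋ + ⌊3580/85⌋ + ⌊3580/95⌋ + ⌊3580/323⌋ − ⌊3580/1615⌋ = 2554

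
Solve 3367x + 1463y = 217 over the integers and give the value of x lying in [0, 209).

Reduce mod 1463: 3367x ≡ 217 (mod 1463). With g = gcd(3367, 1463) = 7 dividing 217, divide through: 481x ≡ 31 (mod 209).
Since gcd(481, 209) = 1, x ≡ 31·(481)⁻¹ ≡ 173 (mod 209). Smallest non-negative: 173.

173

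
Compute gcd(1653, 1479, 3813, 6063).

1653 = 3 · 19 · 29; 1479 = 3 · 17 · 29; 3813 = 3 · 31 · 41; 6063 = 3 · 43 · 47
gcd takes min exponent of each prime: 3 = 3

3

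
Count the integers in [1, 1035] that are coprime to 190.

190 = 2·5·19. Inclusion–exclusion on these primes:
1035 − ⌊1035/2⌋ − ⌊1035/5⌋ − ⌊1035/19⌋ + ⌊1035/10⌋ + ⌊1035/38⌋ + ⌊1035/95⌋ − ⌊1035/190⌋ = 392

392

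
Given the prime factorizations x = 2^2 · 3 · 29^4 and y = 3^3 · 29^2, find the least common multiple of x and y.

max exponent per prime: 2^2 · 3^3 · 29^4 = 76386348

76386348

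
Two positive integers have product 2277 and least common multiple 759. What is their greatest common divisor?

From gcd × lcm = pq: gcd = 2277 / 759 = 3.

3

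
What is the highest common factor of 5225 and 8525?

Euclid: 8525 = 1·5225 + 3300; 5225 = 1·3300 + 1925; 3300 = 1·1925 + 1375; 1925 = 1·1375 + 550; 1375 = 2·550 + 275; 550 = 2·275 + 0. Last nonzero remainder: 275.

275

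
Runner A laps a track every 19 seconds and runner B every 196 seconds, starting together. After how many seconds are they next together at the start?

19 = 19; 196 = 2² · 7²
max exponents: 2² · 7² · 19 = 3724

3724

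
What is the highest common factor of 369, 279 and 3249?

gcd(369, 279): 369 = 1·279 + 90; 279 = 3·90 + 9; 90 = 10·9 + 0 → 9
gcd(9, 3249): 3249 = 361·9 + 0 → 9

9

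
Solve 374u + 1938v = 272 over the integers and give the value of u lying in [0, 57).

37

gcd(374, 1938) = 34 (Euclid: 1938 = 5·374 + 68; 374 = 5·68 + 34; 68 = 2·34 + 0), and 34 | 272.
Extended Euclid: 374·(26) + 1938·(-5) = 34. Scale by 8: u₀ = 208.
General solution u = u₀ + 57t; reducing mod 57 gives u = 37 (and v = -7).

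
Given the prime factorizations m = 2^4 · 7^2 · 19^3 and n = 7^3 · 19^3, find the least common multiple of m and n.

max exponent per prime: 2^4 · 7^3 · 19^3 = 37642192

37642192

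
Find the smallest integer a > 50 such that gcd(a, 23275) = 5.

23275 = 5·4655. Any a with gcd(a, 23275) = 5 is a multiple of 5, say 5s, with s coprime to 4655.
Need s > 50/5, so s ≥ 11. First s ≥ 11 with gcd(s, 4655) = 1 is s = 11. Thus a = 5·11 = 55.

55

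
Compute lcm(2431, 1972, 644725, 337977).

lcm(2431, 1972) = 2431·1972/gcd = 4793932/17 = 281996
lcm(281996, 644725) = 281996·644725/gcd = 181809871100/17 = 10694698300
lcm(10694698300, 337977) = 10694698300·337977/gcd = 3614562047339100/17 = 212621296902300

212621296902300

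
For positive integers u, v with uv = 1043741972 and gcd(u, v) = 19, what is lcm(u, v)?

54933788

For any two positive integers, gcd × lcm equals their product. Hence lcm = 1043741972 / 19 = 54933788.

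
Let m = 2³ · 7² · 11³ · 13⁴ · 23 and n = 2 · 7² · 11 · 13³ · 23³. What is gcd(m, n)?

min exponent per shared prime: 2 · 7² · 11 · 13³ · 23 = 54472418

54472418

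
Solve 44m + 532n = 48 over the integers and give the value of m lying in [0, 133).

Euclid: 532 = 12·44 + 4; 44 = 11·4 + 0 → gcd = 4; 48 = 4·12.
Back-substitution yields 44·(-12) + 532·(1) = 4, so one solution is m = -12·12 = -144, n = 1·12 = 12.
Solutions in m differ by 532/4 = 133; the one in [0, 133) is -144 mod 133 = 122.

122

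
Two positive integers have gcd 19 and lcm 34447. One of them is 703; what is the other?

Using mn = gcd(m,n)·lcm(m,n) = 19·34447 = 654493, we get n = 654493/703 = 931.

931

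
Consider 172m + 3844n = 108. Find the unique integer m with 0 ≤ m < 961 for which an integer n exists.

Reduce mod 3844: 172m ≡ 108 (mod 3844). With g = gcd(172, 3844) = 4 dividing 108, divide through: 43m ≡ 27 (mod 961).
Since gcd(43, 961) = 1, m ≡ 27·(43)⁻¹ ≡ 537 (mod 961). Smallest non-negative: 537.

537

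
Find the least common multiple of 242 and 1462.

242 = 2 · 11²; 1462 = 2 · 17 · 43
max exponents: 2 · 11² · 17 · 43 = 176902

176902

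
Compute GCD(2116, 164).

2116 = 2² · 23²
164 = 2² · 41
Common: 2² = 4

4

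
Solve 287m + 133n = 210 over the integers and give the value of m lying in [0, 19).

10

gcd(287, 133) = 7 (Euclid: 287 = 2·133 + 21; 133 = 6·21 + 7; 21 = 3·7 + 0), and 7 | 210.
Extended Euclid: 287·(-6) + 133·(13) = 7. Scale by 30: m₀ = -180.
General solution m = m₀ + 19t; reducing mod 19 gives m = 10 (and n = -20).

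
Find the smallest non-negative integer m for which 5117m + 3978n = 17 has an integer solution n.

gcd(5117, 3978) = 17 (Euclid: 5117 = 1·3978 + 1139; 3978 = 3·1139 + 561; 1139 = 2·561 + 17; 561 = 33·17 + 0), and 17 | 17.
Extended Euclid: 5117·(7) + 3978·(-9) = 17. Scale by 1: m₀ = 7.
General solution m = m₀ + 234t; reducing mod 234 gives m = 7 (and n = -9).

7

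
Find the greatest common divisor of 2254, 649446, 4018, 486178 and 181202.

gcd(2254, 649446): 649446 = 288·2254 + 294; 2254 = 7·294 + 196; 294 = 1·196 + 98; 196 = 2·98 + 0 → 98
gcd(98, 4018): 4018 = 41·98 + 0 → 98
gcd(98, 486178): 486178 = 4961·98 + 0 → 98
gcd(98, 181202): 181202 = 1849·98 + 0 → 98

98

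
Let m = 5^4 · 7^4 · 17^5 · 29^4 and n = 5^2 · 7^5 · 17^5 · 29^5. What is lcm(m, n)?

305917846780651406875

max exponent per prime: 5^4 · 7^5 · 17^5 · 29^5 = 305917846780651406875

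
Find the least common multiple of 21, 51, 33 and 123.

21 = 3 · 7; 51 = 3 · 17; 33 = 3 · 11; 123 = 3 · 41
lcm takes max exponent of each prime: 3 · 7 · 11 · 17 · 41 = 161007

161007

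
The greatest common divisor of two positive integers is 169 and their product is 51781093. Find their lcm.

306397

Since gcd(a,b)·lcm(a,b) = ab, lcm = 51781093/169 = 306397.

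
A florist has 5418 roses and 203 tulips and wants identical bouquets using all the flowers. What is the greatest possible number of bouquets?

7

5418 = 2 · 3² · 7 · 43
203 = 7 · 29
Common: 7 = 7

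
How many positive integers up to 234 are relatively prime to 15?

15 = 3·5. Inclusion–exclusion on these primes:
234 − ⌊234/3⌋ − ⌊234/5⌋ + ⌊234/15⌋ = 125

125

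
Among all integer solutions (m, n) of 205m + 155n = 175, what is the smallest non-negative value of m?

gcd(205, 155) = 5 (Euclid: 205 = 1·155 + 50; 155 = 3·50 + 5; 50 = 10·5 + 0), and 5 | 175.
Extended Euclid: 205·(-3) + 155·(4) = 5. Scale by 35: m₀ = -105.
General solution m = m₀ + 31t; reducing mod 31 gives m = 19 (and n = -24).

19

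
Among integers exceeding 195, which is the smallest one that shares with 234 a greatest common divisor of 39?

234 = 39·6. Any k with gcd(k, 234) = 39 is a multiple of 39, say 39s, with s coprime to 6.
Need s > 195/39, so s ≥ 6. First s ≥ 6 with gcd(s, 6) = 1 is s = 7. Thus k = 39·7 = 273.

273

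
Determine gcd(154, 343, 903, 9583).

7

154 = 2 · 7 · 11; 343 = 7³; 903 = 3 · 7 · 43; 9583 = 7 · 37²
gcd takes min exponent of each prime: 7 = 7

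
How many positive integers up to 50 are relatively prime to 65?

37

65 = 5·13. Inclusion–exclusion on these primes:
50 − ⌊50/5⌋ − ⌊50/13⌋ + ⌊50/65⌋ = 37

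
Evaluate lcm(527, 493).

527 = 17 · 31; 493 = 17 · 29
max exponents: 17 · 29 · 31 = 15283

15283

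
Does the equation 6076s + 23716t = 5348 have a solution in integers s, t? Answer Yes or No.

gcd(6076, 23716): 23716 = 3·6076 + 5488; 6076 = 1·5488 + 588; 5488 = 9·588 + 196; 588 = 3·196 + 0 → 196
196 does not divide 5348, so a solution does not exist.

No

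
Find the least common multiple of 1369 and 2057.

2816033

gcd first: 2057 = 1·1369 + 688; 1369 = 1·688 + 681; 688 = 1·681 + 7; 681 = 97·7 + 2; 7 = 3·2 + 1; 2 = 2·1 + 0 → gcd = 1
lcm = 1369·2057/gcd = 2816033/1 = 2816033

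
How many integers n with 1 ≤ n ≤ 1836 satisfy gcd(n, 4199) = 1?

4199 = 13·17·19. Inclusion–exclusion on these primes:
1836 − ⌊1836/13⌋ − ⌊1836/17⌋ − ⌊1836/19⌋ + ⌊1836/221⌋ + ⌊1836/247⌋ + ⌊1836/323⌋ − ⌊1836/4199⌋ = 1511

1511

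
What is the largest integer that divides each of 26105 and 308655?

5

Euclid: 308655 = 11·26105 + 21500; 26105 = 1·21500 + 4605; 21500 = 4·4605 + 3080; 4605 = 1·3080 + 1525; 3080 = 2·1525 + 30; 1525 = 50·30 + 25; 30 = 1·25 + 5; 25 = 5·5 + 0. Last nonzero remainder: 5.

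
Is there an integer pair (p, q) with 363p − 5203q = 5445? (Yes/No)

Yes

gcd(363, 5203): 5203 = 14·363 + 121; 363 = 3·121 + 0 → 121
121 divides 5445, so a solution exists.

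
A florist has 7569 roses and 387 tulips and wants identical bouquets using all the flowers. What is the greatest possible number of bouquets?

9

7569 = 3² · 29²
387 = 3² · 43
Common: 3² = 9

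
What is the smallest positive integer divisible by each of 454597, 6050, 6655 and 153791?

454597 = 11² · 13 · 17²; 6050 = 2 · 5² · 11²; 6655 = 5 · 11³; 153791 = 11² · 31 · 41
lcm takes max exponent of each prime: 2 · 5² · 11³ · 13 · 17² · 31 · 41 = 317786032850

317786032850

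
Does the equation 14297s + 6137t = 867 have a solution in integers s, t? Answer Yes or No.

gcd(14297, 6137): 14297 = 2·6137 + 2023; 6137 = 3·2023 + 68; 2023 = 29·68 + 51; 68 = 1·51 + 17; 51 = 3·17 + 0 → 17
17 divides 867, so a solution exists.

Yes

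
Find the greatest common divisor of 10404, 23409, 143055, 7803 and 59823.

2601

10404 = 2² · 3² · 17²; 23409 = 3⁴ · 17²; 143055 = 3² · 5 · 11 · 17²; 7803 = 3³ · 17²; 59823 = 3² · 17² · 23
gcd takes min exponent of each prime: 3² · 17² = 2601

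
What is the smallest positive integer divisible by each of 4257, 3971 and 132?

4257 = 3² · 11 · 43; 3971 = 11 · 19²; 132 = 2² · 3 · 11
lcm takes max exponent of each prime: 2² · 3² · 11 · 19² · 43 = 6147108

6147108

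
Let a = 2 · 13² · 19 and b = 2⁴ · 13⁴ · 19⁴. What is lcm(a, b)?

59553569296

max exponent per prime: 2⁴ · 13⁴ · 19⁴ = 59553569296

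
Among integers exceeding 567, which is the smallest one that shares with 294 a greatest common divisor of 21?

294 = 21·14. Any x with gcd(x, 294) = 21 is a multiple of 21, say 21s, with s coprime to 14.
Need s > 567/21, so s ≥ 28. First s ≥ 28 with gcd(s, 14) = 1 is s = 29. Thus x = 21·29 = 609.

609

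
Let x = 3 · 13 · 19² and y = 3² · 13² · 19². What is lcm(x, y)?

max exponent per prime: 3² · 13² · 19² = 549081

549081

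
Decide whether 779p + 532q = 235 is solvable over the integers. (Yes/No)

By Bézout, 779p + 532q = 235 has integer solutions iff gcd(779, 532) | 235.
Euclid: 779 = 1·532 + 247; 532 = 2·247 + 38; 247 = 6·38 + 19; 38 = 2·19 + 0. gcd = 19; 235 mod 19 = 7. No.

No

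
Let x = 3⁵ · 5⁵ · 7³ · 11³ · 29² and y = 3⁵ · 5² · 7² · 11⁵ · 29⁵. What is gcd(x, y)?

333208762425

min exponent per shared prime: 3⁵ · 5² · 7² · 11³ · 29² = 333208762425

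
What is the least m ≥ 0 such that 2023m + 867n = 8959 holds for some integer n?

Reduce mod 867: 2023m ≡ 8959 (mod 867). With g = gcd(2023, 867) = 289 dividing 8959, divide through: 7m ≡ 31 (mod 3).
Since gcd(7, 3) = 1, m ≡ 31·(7)⁻¹ ≡ 1 (mod 3). Smallest non-negative: 1.

1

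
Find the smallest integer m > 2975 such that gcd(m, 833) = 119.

833 = 119·7. Any m with gcd(m, 833) = 119 is a multiple of 119, say 119s, with s coprime to 7.
Need s > 2975/119, so s ≥ 26. First s ≥ 26 with gcd(s, 7) = 1 is s = 26. Thus m = 119·26 = 3094.

3094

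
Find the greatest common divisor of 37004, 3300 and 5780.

4

37004 = 2² · 11 · 29²; 3300 = 2² · 3 · 5² · 11; 5780 = 2² · 5 · 17²
gcd takes min exponent of each prime: 2² = 4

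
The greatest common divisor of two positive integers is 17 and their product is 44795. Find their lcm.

Since gcd(u,v)·lcm(u,v) = uv, lcm = 44795/17 = 2635.

2635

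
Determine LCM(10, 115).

230

gcd first: 115 = 11·10 + 5; 10 = 2·5 + 0 → gcd = 5
lcm = 10·115/gcd = 1150/5 = 230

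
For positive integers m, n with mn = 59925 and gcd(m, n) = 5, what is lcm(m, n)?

For any two positive integers, gcd × lcm equals their product. Hence lcm = 59925 / 5 = 11985.

11985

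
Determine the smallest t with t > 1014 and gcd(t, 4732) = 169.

gcd(t, 4732) = 169 forces 169 | t; write t = 169s. Then gcd(169s, 169·28) = 169·gcd(s, 28), so need gcd(s, 28) = 1.
169s > 1014 gives s ≥ 7. The least s ≥ 7 coprime to 28 is 9, so t = 169·9 = 1521.

1521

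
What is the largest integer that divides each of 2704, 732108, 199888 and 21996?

52

gcd(2704, 732108): 732108 = 270·2704 + 2028; 2704 = 1·2028 + 676; 2028 = 3·676 + 0 → 676
gcd(676, 199888): 199888 = 295·676 + 468; 676 = 1·468 + 208; 468 = 2·208 + 52; 208 = 4·52 + 0 → 52
gcd(52, 21996): 21996 = 423·52 + 0 → 52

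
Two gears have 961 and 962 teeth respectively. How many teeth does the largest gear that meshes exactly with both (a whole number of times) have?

Euclid: 962 = 1·961 + 1; 961 = 961·1 + 0. Last nonzero remainder: 1.

1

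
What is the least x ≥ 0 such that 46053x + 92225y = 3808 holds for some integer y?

711

Reduce mod 92225: 46053x ≡ 3808 (mod 92225). With g = gcd(46053, 92225) = 119 dividing 3808, divide through: 387x ≡ 32 (mod 775).
Since gcd(387, 775) = 1, x ≡ 32·(387)⁻¹ ≡ 711 (mod 775). Smallest non-negative: 711.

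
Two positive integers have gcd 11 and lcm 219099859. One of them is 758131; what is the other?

3179

a·b = gcd·lcm = 11·219099859 = 2410098449, so b = 2410098449/758131 = 3179.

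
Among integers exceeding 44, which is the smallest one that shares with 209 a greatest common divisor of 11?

55

gcd(x, 209) = 11 forces 11 | x; write x = 11s. Then gcd(11s, 11·19) = 11·gcd(s, 19), so need gcd(s, 19) = 1.
11s > 44 gives s ≥ 5. The least s ≥ 5 coprime to 19 is 5, so x = 11·5 = 55.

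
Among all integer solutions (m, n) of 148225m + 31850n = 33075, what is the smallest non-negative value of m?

23

Reduce mod 31850: 148225m ≡ 33075 (mod 31850). With g = gcd(148225, 31850) = 1225 dividing 33075, divide through: 121m ≡ 27 (mod 26).
Since gcd(121, 26) = 1, m ≡ 27·(121)⁻¹ ≡ 23 (mod 26). Smallest non-negative: 23.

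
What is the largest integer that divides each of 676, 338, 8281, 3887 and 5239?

gcd(676, 338): 676 = 2·338 + 0 → 338
gcd(338, 8281): 8281 = 24·338 + 169; 338 = 2·169 + 0 → 169
gcd(169, 3887): 3887 = 23·169 + 0 → 169
gcd(169, 5239): 5239 = 31·169 + 0 → 169

169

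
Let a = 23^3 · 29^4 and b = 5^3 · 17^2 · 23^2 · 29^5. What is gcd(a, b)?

374151649

min exponent per shared prime: 23^2 · 29^4 = 374151649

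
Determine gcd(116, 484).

Euclid: 484 = 4·116 + 20; 116 = 5·20 + 16; 20 = 1·16 + 4; 16 = 4·4 + 0. Last nonzero remainder: 4.

4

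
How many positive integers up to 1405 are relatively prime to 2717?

Prime factors of 2717: 11, 13, 19. Count integers ≤ 1405 divisible by none of them.
By inclusion–exclusion: 1405 − ⌊1405/11⌋ − ⌊1405/13⌋ − ⌊1405/19⌋ + ⌊1405/143⌋ + ⌊1405/209⌋ + ⌊1405/247⌋ − ⌊1405/2717⌋ = 1117.

1117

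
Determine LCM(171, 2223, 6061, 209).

lcm(171, 2223) = 171·2223/gcd = 380133/171 = 2223
lcm(2223, 6061) = 2223·6061/gcd = 13473603/19 = 709137
lcm(709137, 209) = 709137·209/gcd = 148209633/209 = 709137

709137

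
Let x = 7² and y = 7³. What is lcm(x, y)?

max exponent per prime: 7³ = 343

343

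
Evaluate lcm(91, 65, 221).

lcm(91, 65) = 91·65/gcd = 5915/13 = 455
lcm(455, 221) = 455·221/gcd = 100555/13 = 7735

7735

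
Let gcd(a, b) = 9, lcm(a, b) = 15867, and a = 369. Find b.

Using ab = gcd(a,b)·lcm(a,b) = 9·15867 = 142803, we get b = 142803/369 = 387.

387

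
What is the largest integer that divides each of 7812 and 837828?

36

7812 = 2² · 3² · 7 · 31
837828 = 2² · 3² · 17 · 37²
Common: 2² · 3² = 36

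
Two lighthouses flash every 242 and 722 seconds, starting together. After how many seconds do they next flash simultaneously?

87362

242 = 2 · 11²; 722 = 2 · 19²
max exponents: 2 · 11² · 19² = 87362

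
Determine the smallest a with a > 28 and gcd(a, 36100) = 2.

36100 = 2·18050. Any a with gcd(a, 36100) = 2 is a multiple of 2, say 2s, with s coprime to 18050.
Need s > 28/2, so s ≥ 15. First s ≥ 15 with gcd(s, 18050) = 1 is s = 17. Thus a = 2·17 = 34.

34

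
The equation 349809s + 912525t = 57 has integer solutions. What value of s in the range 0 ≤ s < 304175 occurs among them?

gcd(349809, 912525) = 3 (Euclid: 912525 = 2·349809 + 212907; 349809 = 1·212907 + 136902; 212907 = 1·136902 + 76005; 136902 = 1·76005 + 60897; 76005 = 1·60897 + 15108; 60897 = 4·15108 + 465; 15108 = 32·465 + 228; 465 = 2·228 + 9; 228 = 25·9 + 3; 9 = 3·3 + 0), and 3 | 57.
Extended Euclid: 349809·(-100083) + 912525·(38366) = 3. Scale by 19: s₀ = -1901577.
General solution s = s₀ + 304175k; reducing mod 304175 gives s = 227648 (and t = -87267).

227648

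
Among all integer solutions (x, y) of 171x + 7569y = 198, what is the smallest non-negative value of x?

311

Reduce mod 7569: 171x ≡ 198 (mod 7569). With g = gcd(171, 7569) = 9 dividing 198, divide through: 19x ≡ 22 (mod 841).
Since gcd(19, 841) = 1, x ≡ 22·(19)⁻¹ ≡ 311 (mod 841). Smallest non-negative: 311.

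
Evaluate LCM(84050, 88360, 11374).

84050 = 2 · 5² · 41²; 88360 = 2³ · 5 · 47²; 11374 = 2 · 11² · 47
lcm takes max exponent of each prime: 2³ · 5² · 11² · 41² · 47² = 89862561800

89862561800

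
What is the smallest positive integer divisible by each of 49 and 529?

gcd first: 529 = 10·49 + 39; 49 = 1·39 + 10; 39 = 3·10 + 9; 10 = 1·9 + 1; 9 = 9·1 + 0 → gcd = 1
lcm = 49·529/gcd = 25921/1 = 25921

25921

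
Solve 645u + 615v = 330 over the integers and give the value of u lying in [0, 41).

gcd(645, 615) = 15 (Euclid: 645 = 1·615 + 30; 615 = 20·30 + 15; 30 = 2·15 + 0), and 15 | 330.
Extended Euclid: 645·(-20) + 615·(21) = 15. Scale by 22: u₀ = -440.
General solution u = u₀ + 41t; reducing mod 41 gives u = 11 (and v = -11).

11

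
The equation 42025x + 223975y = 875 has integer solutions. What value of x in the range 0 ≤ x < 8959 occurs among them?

501

Euclid: 223975 = 5·42025 + 13850; 42025 = 3·13850 + 475; 13850 = 29·475 + 75; 475 = 6·75 + 25; 75 = 3·25 + 0 → gcd = 25; 875 = 25·35.
Back-substitution yields 42025·(2830) + 223975·(-531) = 25, so one solution is x = 2830·35 = 99050, y = -531·35 = -18585.
Solutions in x differ by 223975/25 = 8959; the one in [0, 8959) is 99050 mod 8959 = 501.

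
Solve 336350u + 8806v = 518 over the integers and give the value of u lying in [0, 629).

gcd(336350, 8806) = 14 (Euclid: 336350 = 38·8806 + 1722; 8806 = 5·1722 + 196; 1722 = 8·196 + 154; 196 = 1·154 + 42; 154 = 3·42 + 28; 42 = 1·28 + 14; 28 = 2·14 + 0), and 14 | 518.
Extended Euclid: 336350·(-225) + 8806·(8594) = 14. Scale by 37: u₀ = -8325.
General solution u = u₀ + 629t; reducing mod 629 gives u = 481 (and v = -18372).

481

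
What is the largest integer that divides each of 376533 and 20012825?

17

Euclid: 20012825 = 53·376533 + 56576; 376533 = 6·56576 + 37077; 56576 = 1·37077 + 19499; 37077 = 1·19499 + 17578; 19499 = 1·17578 + 1921; 17578 = 9·1921 + 289; 1921 = 6·289 + 187; 289 = 1·187 + 102; 187 = 1·102 + 85; 102 = 1·85 + 17; 85 = 5·17 + 0. Last nonzero remainder: 17.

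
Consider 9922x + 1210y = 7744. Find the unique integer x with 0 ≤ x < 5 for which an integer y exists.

2

gcd(9922, 1210) = 242 (Euclid: 9922 = 8·1210 + 242; 1210 = 5·242 + 0), and 242 | 7744.
Extended Euclid: 9922·(1) + 1210·(-8) = 242. Scale by 32: x₀ = 32.
General solution x = x₀ + 5t; reducing mod 5 gives x = 2 (and y = -10).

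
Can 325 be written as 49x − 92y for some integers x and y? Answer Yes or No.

By Bézout, 49x − 92y = 325 has integer solutions iff gcd(49, 92) | 325.
Euclid: 92 = 1·49 + 43; 49 = 1·43 + 6; 43 = 7·6 + 1; 6 = 6·1 + 0. gcd = 1; 325 mod 1 = 0. Yes.

Yes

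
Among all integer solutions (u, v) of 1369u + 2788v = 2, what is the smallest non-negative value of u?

gcd(1369, 2788) = 1 (Euclid: 2788 = 2·1369 + 50; 1369 = 27·50 + 19; 50 = 2·19 + 12; 19 = 1·12 + 7; 12 = 1·7 + 5; 7 = 1·5 + 2; 5 = 2·2 + 1; 2 = 2·1 + 0), and 1 | 2.
Extended Euclid: 1369·(-1171) + 2788·(575) = 1. Scale by 2: u₀ = -2342.
General solution u = u₀ + 2788t; reducing mod 2788 gives u = 446 (and v = -219).

446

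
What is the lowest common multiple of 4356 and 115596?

4356 = 2² · 3² · 11²; 115596 = 2² · 3² · 13² · 19
max exponents: 2² · 3² · 11² · 13² · 19 = 13987116

13987116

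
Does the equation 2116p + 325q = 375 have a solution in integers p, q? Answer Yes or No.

By Bézout, 2116p + 325q = 375 has integer solutions iff gcd(2116, 325) | 375.
Euclid: 2116 = 6·325 + 166; 325 = 1·166 + 159; 166 = 1·159 + 7; 159 = 22·7 + 5; 7 = 1·5 + 2; 5 = 2·2 + 1; 2 = 2·1 + 0. gcd = 1; 375 mod 1 = 0. Yes.

Yes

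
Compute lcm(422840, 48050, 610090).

422840 = 2³ · 5 · 11 · 31²; 48050 = 2 · 5² · 31²; 610090 = 2 · 5 · 13² · 19²
lcm takes max exponent of each prime: 2³ · 5² · 11 · 13² · 19² · 31² = 128985227800

128985227800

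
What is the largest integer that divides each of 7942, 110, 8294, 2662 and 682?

22

gcd(7942, 110): 7942 = 72·110 + 22; 110 = 5·22 + 0 → 22
gcd(22, 8294): 8294 = 377·22 + 0 → 22
gcd(22, 2662): 2662 = 121·22 + 0 → 22
gcd(22, 682): 682 = 31·22 + 0 → 22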